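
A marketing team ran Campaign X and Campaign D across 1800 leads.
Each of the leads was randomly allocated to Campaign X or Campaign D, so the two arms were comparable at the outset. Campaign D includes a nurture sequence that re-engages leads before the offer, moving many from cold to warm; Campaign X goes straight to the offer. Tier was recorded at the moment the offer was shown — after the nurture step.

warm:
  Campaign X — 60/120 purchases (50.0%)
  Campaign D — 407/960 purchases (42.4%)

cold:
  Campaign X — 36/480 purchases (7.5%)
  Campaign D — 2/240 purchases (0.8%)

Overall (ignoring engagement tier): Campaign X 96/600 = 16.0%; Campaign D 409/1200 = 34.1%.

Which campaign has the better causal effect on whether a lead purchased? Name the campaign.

Campaign D

The stratified and pooled comparisons disagree (Campaign X wins within each engagement tier; Campaign D wins overall), so the answer turns on the causal role of engagement tier.
Engagement tier is recorded after the campaign and is itself shifted by it — it sits on the causal path from campaign to outcome. Conditioning on a mediator would strip out part of the effect we want; the pooled comparison gives the total causal effect.
Pooled: Campaign X 16.0% vs Campaign D 34.1%; Campaign D is higher overall.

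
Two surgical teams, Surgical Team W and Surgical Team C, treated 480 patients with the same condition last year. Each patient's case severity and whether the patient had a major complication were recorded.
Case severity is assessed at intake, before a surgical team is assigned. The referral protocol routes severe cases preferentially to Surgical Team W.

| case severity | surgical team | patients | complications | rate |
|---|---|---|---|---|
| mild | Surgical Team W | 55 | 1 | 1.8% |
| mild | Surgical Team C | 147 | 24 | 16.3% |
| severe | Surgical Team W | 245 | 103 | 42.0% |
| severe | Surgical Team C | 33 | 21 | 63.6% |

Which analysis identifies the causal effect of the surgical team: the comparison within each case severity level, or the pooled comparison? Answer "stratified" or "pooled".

stratified

The case severity-specific comparison favours Surgical Team W throughout, but the pooled figures favour Surgical Team C. The question is whether to condition on case severity.
Nothing the surgical team does changes case severity; the imbalance is an allocation artefact. With case severity also predicting the outcome, the pooled figure is confounded, and the within-stratum comparison is the causal one.
Within each level — mild: 1.8% vs 16.3%; severe: 42.0% vs 63.6% — Surgical Team W is lower every time.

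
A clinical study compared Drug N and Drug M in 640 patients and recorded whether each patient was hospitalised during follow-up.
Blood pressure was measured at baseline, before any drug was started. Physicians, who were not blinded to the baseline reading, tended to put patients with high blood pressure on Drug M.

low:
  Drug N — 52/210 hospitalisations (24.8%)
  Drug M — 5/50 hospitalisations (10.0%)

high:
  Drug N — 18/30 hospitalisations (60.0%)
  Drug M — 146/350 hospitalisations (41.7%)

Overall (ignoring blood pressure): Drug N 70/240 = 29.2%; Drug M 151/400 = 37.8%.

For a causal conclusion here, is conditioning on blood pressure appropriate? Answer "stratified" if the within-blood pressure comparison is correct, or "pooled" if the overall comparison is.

stratified

Within every blood pressure level Drug M has the lower rate, yet pooled Drug N does — Simpson's reversal.
Nothing the drug does changes blood pressure; the imbalance is an allocation artefact. With blood pressure also predicting the outcome, the pooled figure is confounded, and the within-stratum comparison is the causal one.
Within each level — low: 24.8% vs 10.0%; high: 60.0% vs 41.7% — Drug M is lower every time.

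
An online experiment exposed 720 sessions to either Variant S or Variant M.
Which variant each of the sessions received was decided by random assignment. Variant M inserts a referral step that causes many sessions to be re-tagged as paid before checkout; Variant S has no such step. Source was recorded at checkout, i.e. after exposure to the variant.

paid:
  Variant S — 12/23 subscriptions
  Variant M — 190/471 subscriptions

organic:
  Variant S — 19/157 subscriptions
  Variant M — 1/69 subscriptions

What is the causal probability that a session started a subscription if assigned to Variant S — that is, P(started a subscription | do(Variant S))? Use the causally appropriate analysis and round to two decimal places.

0.17

The stratified and pooled comparisons disagree (Variant S wins within each traffic source; Variant M wins overall), so the answer turns on the causal role of traffic source.
Traffic source lies on the pathway variant → traffic source → outcome, so adjusting for it blocks the indirect effect. For the total causal effect of variant, use the unadjusted pooled rates.
So P(outcome | do(Variant S)) is just the pooled rate for Variant S: 31/180 = 0.172.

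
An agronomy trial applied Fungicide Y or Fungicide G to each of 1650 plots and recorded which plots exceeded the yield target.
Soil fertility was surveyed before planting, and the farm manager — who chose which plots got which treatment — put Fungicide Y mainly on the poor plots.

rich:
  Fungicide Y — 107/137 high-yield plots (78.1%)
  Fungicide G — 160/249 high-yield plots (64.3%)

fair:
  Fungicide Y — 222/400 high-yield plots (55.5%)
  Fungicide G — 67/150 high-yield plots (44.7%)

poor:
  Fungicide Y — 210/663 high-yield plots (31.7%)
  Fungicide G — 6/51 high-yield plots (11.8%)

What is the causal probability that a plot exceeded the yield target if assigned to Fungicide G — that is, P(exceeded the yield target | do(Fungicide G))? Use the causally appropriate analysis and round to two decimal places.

The soil fertility-specific comparison favours Fungicide Y throughout, but the pooled figures favour Fungicide G. The question is whether to condition on soil fertility.
Since soil fertility is a pre-existing factor (not a product of the fungicide) and it affects the outcome on its own, it is a confounder. The stratified rates, not the pooled rate, identify the causal effect.
Standardising Fungicide G to the population soil fertility mix: 0.234·160/249 + 0.333·67/150 + 0.433·6/51 = 0.350.

0.35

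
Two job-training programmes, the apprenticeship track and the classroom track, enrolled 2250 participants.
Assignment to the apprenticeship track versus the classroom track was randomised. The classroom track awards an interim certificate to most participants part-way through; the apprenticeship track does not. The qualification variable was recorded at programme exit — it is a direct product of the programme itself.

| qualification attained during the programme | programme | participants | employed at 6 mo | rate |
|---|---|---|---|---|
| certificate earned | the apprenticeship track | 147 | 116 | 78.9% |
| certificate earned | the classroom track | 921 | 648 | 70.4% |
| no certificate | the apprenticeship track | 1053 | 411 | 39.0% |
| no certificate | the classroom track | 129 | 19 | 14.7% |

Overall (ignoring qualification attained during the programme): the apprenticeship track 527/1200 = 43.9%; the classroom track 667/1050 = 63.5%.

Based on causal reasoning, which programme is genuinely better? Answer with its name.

the classroom track

the apprenticeship track is higher inside every qualification attained during the programme stratum but the classroom track is higher in aggregate. Whether to stratify depends on how qualification attained during the programme relates to the programme.
Stratifying would compare programmes among participants the programmes themselves sorted into qualification attained during the programme groups — a form of selection on an intermediate. The unconditioned pooled rates give the total causal effect.
Pooled: the apprenticeship track 43.9% vs the classroom track 63.5%; the classroom track is higher overall.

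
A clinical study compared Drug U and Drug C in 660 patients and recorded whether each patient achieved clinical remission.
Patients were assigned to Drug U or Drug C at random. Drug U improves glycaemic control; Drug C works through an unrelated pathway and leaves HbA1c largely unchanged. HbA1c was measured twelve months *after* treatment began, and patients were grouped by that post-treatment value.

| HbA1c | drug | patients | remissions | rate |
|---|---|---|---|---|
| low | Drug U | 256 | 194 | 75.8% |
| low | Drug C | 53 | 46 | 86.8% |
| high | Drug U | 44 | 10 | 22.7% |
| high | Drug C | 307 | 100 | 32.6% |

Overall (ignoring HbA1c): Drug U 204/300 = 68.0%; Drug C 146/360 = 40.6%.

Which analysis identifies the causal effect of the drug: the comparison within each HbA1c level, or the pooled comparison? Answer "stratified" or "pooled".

The stratified and pooled comparisons disagree (Drug C wins within each HbA1c; Drug U wins overall), so the answer turns on the causal role of HbA1c.
HbA1c is downstream of the drug. One should not condition on a consequence of treatment, so the overall rates are the right comparison.
Pooled: Drug U 68.0% vs Drug C 40.6%; Drug U is higher overall.

pooled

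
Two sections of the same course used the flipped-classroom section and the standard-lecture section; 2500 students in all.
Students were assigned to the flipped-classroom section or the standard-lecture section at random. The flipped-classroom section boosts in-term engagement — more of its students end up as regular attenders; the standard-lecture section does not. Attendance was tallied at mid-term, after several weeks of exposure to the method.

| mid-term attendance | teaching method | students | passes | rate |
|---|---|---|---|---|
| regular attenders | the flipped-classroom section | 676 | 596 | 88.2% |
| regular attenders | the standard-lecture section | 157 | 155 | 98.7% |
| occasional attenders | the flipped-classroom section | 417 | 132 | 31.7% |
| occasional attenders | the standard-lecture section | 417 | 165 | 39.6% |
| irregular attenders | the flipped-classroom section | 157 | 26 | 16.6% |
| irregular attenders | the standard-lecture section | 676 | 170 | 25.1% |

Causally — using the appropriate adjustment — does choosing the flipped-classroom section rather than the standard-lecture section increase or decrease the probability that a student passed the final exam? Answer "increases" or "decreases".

increases

Within every mid-term attendance level the standard-lecture section has the higher rate, yet pooled the flipped-classroom section does — Simpson's reversal.
Mid-term attendance here is a post-treatment variable shaped by the teaching method; conditioning on it would introduce bias rather than remove it. The overall comparison is the causal one.
Pooled: the flipped-classroom section 60.3% vs the standard-lecture section 39.2%; the flipped-classroom section is higher overall.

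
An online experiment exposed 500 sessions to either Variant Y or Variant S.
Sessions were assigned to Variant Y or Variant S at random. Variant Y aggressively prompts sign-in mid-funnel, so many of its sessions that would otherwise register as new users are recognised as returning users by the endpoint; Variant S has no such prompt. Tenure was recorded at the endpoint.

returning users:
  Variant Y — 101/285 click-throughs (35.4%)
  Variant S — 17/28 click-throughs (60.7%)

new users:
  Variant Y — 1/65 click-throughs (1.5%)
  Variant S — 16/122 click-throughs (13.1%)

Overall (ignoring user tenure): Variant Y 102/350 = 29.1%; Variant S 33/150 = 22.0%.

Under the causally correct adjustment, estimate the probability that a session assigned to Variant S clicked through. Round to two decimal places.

0.22

The user tenure-specific comparison favours Variant S throughout, but the pooled figures favour Variant Y. The question is whether to condition on user tenure.
User tenure is downstream of the variant. One should not condition on a consequence of treatment, so the overall rates are the right comparison.
So P(outcome | do(Variant S)) is just the pooled rate for Variant S: 33/150 = 0.220.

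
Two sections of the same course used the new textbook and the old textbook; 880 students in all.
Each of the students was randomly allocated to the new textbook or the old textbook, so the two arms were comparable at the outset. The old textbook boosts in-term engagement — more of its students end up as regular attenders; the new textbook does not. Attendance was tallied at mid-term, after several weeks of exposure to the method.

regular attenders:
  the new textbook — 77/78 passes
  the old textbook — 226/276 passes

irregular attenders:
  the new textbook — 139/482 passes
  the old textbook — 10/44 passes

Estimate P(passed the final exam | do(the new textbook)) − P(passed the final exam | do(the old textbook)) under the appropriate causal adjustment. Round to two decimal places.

-0.35

Mid-term attendance is recorded after the teaching method and is itself shifted by it — it sits on the causal path from teaching method to outcome. Conditioning on a mediator would strip out part of the effect we want; the pooled comparison gives the total causal effect.
The causal difference is the pooled difference: 0.386 − 0.738 = -0.352.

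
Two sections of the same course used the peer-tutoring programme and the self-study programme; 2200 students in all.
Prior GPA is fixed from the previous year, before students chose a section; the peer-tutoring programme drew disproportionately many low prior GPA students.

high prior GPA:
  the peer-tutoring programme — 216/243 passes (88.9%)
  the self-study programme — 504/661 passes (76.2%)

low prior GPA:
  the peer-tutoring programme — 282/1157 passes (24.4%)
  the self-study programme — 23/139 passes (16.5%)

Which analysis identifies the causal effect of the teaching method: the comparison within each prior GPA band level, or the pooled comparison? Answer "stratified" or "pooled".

The prior GPA band-specific comparison favours the peer-tutoring programme throughout, but the pooled figures favour the self-study programme. The question is whether to condition on prior GPA band.
Prior GPA band satisfies the back-door criterion: it is not a descendant of the teaching method, and it blocks the spurious path from teaching method to outcome. Adjusting for it (i.e., using the within-prior GPA band rates) gives the causal effect.
Within each level — high prior GPA: 88.9% vs 76.2%; low prior GPA: 24.4% vs 16.5% — the peer-tutoring programme is higher every time.

stratified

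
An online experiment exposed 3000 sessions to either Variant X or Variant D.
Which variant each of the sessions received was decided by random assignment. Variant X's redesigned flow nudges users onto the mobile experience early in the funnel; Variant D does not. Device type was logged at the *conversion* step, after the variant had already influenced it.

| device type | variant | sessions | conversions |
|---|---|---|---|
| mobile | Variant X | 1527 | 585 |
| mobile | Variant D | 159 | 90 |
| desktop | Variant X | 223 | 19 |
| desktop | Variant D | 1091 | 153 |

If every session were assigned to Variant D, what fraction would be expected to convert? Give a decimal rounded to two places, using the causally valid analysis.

0.19

Device type here is a post-treatment variable shaped by the variant; conditioning on it would introduce bias rather than remove it. The overall comparison is the causal one.
So P(outcome | do(Variant D)) is just the pooled rate for Variant D: 243/1250 = 0.194.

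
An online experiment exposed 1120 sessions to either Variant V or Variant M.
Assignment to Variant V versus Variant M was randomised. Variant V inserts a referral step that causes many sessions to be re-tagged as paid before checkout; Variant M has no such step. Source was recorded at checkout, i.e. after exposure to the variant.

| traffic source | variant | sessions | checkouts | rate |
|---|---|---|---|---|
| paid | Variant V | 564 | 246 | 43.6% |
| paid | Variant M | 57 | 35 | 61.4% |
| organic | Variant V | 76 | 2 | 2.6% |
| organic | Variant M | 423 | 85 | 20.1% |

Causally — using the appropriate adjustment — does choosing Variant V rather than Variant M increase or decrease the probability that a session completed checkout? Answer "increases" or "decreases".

Because the variant influences traffic source, traffic source is a post-treatment mediator, not a confounder. Stratifying on it would bias the estimate; the causal effect is the crude pooled difference.
Pooled: Variant V 38.8% vs Variant M 25.0%; Variant V is higher overall.

increases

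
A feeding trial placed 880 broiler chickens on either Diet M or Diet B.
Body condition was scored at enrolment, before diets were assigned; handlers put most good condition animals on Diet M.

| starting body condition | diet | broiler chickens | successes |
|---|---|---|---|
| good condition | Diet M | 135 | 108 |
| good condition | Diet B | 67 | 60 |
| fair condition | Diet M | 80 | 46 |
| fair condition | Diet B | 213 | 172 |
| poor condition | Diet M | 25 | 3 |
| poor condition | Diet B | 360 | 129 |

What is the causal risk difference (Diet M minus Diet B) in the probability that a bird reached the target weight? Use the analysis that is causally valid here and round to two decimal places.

-0.20

Nothing the diet does changes starting body condition; the imbalance is an allocation artefact. With starting body condition also predicting the outcome, the pooled figure is confounded, and the within-stratum comparison is the causal one.
Adjusting over the population distribution of starting body condition: 0.230·(0.800−0.896) + 0.333·(0.575−0.808) + 0.438·(0.120−0.358) = -0.204.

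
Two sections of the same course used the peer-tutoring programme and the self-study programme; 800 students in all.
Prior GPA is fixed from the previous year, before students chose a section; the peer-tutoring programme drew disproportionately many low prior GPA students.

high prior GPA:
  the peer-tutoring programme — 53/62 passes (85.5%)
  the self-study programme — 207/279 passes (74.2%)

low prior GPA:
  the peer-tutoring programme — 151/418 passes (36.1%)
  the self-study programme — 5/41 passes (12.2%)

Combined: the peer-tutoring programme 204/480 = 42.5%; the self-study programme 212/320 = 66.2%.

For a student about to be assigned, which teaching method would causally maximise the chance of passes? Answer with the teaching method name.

the peer-tutoring programme

Prior GPA band is set before the teaching method has any effect — it is not caused by the teaching method — and it independently drives the outcome. That makes it a confounder, so the causal comparison is within prior GPA band levels.
Within each level — high prior GPA: 85.5% vs 74.2%; low prior GPA: 36.1% vs 12.2% — the peer-tutoring programme is higher every time.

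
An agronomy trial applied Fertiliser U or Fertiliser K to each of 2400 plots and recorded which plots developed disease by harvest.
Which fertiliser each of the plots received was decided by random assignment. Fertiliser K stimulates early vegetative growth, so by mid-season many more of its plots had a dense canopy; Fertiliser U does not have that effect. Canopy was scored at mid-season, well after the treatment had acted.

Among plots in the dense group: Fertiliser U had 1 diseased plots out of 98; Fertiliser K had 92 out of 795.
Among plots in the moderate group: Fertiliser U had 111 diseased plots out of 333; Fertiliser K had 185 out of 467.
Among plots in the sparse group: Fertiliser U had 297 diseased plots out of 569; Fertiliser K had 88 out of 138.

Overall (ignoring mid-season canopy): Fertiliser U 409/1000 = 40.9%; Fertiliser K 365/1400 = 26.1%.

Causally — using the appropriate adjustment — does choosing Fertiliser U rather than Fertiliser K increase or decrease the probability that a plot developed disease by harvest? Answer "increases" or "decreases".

Mid-season canopy lies on the pathway fertiliser → mid-season canopy → outcome, so adjusting for it blocks the indirect effect. For the total causal effect of fertiliser, use the unadjusted pooled rates.
Pooled: Fertiliser U 40.9% vs Fertiliser K 26.1%; Fertiliser K is lower overall.

increases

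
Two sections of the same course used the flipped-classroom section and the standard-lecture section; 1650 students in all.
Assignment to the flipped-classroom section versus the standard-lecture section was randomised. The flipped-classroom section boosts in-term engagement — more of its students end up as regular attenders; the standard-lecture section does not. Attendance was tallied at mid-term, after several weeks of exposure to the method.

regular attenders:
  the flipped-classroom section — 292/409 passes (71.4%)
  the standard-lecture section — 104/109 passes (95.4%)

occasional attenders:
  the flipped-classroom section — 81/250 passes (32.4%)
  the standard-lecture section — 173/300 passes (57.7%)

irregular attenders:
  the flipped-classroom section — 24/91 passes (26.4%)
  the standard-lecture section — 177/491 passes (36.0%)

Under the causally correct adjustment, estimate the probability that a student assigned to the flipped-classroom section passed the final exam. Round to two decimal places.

0.53

The distribution of mid-term attendance is itself part of what the teaching method does — it is an intermediate outcome. Holding it fixed would remove that part of the effect; the total effect is the pooled difference.
So P(outcome | do(the flipped-classroom section)) is just the pooled rate for the flipped-classroom section: 397/750 = 0.529.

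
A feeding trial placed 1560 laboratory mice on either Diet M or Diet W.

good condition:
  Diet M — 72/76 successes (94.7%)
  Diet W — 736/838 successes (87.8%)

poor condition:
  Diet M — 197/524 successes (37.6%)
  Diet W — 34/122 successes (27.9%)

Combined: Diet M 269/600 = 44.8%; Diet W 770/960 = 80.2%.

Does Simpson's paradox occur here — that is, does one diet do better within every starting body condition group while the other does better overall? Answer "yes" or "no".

yes

Within each starting body condition level (good condition 94.7% vs 87.8%; poor condition 37.6% vs 27.9%), Diet M has the higher rate every time. Pooled: 44.8% vs 80.2% — Diet W has the higher rate overall. The two comparisons disagree.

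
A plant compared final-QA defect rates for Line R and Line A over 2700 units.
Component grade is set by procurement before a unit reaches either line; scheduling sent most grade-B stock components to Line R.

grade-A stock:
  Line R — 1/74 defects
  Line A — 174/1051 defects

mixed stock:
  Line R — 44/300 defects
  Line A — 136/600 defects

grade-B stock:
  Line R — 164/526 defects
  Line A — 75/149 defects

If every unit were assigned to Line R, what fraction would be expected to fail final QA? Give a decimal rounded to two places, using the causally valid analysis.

0.13

The stratified and pooled comparisons disagree (Line R wins within each component grade; Line A wins overall), so the answer turns on the causal role of component grade.
Here component grade is a common cause — it drives both which line a case falls under and the outcome. The crude comparison mixes populations; the stratum-specific rates are the causally relevant ones.
Standardising Line R to the population component grade mix: 0.417·1/74 + 0.333·44/300 + 0.250·164/526 = 0.132.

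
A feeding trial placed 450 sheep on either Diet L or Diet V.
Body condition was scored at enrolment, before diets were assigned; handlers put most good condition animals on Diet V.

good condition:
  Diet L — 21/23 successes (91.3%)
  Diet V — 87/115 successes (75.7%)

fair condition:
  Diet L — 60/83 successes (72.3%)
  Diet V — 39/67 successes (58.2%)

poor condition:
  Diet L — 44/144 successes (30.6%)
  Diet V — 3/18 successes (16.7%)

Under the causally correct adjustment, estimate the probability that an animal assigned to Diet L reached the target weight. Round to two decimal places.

0.63

The stratified and pooled comparisons disagree (Diet L wins within each starting body condition; Diet V wins overall), so the answer turns on the causal role of starting body condition.
Here starting body condition is a common cause — it drives both which diet a case falls under and the outcome. The crude comparison mixes populations; the stratum-specific rates are the causally relevant ones.
Standardising Diet L to the population starting body condition mix: 0.307·21/23 + 0.333·60/83 + 0.360·44/144 = 0.631.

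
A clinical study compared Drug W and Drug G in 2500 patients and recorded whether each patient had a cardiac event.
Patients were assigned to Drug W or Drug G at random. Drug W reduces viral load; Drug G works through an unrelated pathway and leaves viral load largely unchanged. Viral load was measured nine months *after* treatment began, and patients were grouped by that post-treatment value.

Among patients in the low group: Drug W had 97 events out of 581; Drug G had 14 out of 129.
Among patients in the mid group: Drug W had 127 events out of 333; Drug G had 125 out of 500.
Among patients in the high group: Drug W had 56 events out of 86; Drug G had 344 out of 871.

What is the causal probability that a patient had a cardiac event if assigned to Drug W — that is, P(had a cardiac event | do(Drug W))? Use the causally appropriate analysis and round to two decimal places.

0.28

The viral load-specific comparison favours Drug G throughout, but the pooled figures favour Drug W. The question is whether to condition on viral load.
Viral load is recorded after the drug and is itself shifted by it — it sits on the causal path from drug to outcome. Conditioning on a mediator would strip out part of the effect we want; the pooled comparison gives the total causal effect.
So P(outcome | do(Drug W)) is just the pooled rate for Drug W: 280/1000 = 0.280.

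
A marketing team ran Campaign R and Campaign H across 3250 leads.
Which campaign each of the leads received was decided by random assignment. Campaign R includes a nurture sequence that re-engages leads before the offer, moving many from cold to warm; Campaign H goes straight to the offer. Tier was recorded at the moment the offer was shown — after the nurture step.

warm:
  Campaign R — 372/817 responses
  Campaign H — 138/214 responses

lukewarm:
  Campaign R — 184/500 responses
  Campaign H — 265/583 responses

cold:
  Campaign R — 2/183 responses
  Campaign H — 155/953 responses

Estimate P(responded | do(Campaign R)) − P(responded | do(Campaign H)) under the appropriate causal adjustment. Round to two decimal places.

+0.05

Engagement tier is recorded after the campaign and is itself shifted by it — it sits on the causal path from campaign to outcome. Conditioning on a mediator would strip out part of the effect we want; the pooled comparison gives the total causal effect.
The causal difference is the pooled difference: 0.372 − 0.319 = +0.053.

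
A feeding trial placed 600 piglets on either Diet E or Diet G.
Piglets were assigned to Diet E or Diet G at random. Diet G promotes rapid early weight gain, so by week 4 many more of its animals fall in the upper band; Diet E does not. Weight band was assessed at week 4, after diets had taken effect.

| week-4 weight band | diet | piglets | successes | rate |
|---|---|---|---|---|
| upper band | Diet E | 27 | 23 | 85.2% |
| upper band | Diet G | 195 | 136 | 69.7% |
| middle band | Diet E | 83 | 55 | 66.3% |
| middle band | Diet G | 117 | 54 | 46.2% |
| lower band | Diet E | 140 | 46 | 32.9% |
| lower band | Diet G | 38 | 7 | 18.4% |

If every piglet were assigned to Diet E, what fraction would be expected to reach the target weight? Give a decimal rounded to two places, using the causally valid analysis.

0.50

Stratifying would compare diets among piglets the diets themselves sorted into week-4 weight band groups — a form of selection on an intermediate. The unconditioned pooled rates give the total causal effect.
So P(outcome | do(Diet E)) is just the pooled rate for Diet E: 124/250 = 0.496.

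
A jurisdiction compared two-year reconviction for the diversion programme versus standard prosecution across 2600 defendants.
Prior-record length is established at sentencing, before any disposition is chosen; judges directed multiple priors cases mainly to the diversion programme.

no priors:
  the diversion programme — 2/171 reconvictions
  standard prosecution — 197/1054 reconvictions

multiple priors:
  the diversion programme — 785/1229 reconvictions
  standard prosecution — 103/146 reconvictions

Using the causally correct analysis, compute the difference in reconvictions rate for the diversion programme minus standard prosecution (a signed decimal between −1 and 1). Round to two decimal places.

The prior-record length-specific comparison favours the diversion programme throughout, but the pooled figures favour standard prosecution. The question is whether to condition on prior-record length.
Nothing the disposition does changes prior-record length; the imbalance is an allocation artefact. With prior-record length also predicting the outcome, the pooled figure is confounded, and the within-stratum comparison is the causal one.
Adjusting over the population distribution of prior-record length: 0.471·(0.012−0.187) + 0.529·(0.639−0.705) = -0.118.

-0.12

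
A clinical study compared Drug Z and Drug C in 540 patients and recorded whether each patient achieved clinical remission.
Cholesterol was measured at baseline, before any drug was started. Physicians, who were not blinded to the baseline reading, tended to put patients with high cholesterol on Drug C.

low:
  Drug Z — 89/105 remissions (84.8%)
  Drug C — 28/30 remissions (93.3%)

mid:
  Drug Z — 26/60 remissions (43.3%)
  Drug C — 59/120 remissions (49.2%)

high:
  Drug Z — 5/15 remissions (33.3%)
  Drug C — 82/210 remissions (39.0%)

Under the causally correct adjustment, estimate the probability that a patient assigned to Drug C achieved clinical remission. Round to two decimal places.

0.56

The stratified and pooled comparisons disagree (Drug C wins within each cholesterol; Drug Z wins overall), so the answer turns on the causal role of cholesterol.
Cholesterol is set before the drug has any effect — it is not caused by the drug — and it independently drives the outcome. That makes it a confounder, so the causal comparison is within cholesterol levels.
Standardising Drug C to the population cholesterol mix: 0.250·28/30 + 0.333·59/120 + 0.417·82/210 = 0.560.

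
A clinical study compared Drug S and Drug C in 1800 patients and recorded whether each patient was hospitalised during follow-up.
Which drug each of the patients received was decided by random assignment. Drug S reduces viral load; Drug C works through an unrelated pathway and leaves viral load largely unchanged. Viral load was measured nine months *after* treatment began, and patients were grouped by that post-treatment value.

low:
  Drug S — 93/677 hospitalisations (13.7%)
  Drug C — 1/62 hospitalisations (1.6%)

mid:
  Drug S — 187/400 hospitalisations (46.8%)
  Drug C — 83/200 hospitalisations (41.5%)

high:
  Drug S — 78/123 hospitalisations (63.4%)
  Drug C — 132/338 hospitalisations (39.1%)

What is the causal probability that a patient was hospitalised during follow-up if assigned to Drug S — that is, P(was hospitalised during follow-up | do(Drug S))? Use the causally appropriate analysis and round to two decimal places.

Viral load here is a post-treatment variable shaped by the drug; conditioning on it would introduce bias rather than remove it. The overall comparison is the causal one.
So P(outcome | do(Drug S)) is just the pooled rate for Drug S: 358/1200 = 0.298.

0.30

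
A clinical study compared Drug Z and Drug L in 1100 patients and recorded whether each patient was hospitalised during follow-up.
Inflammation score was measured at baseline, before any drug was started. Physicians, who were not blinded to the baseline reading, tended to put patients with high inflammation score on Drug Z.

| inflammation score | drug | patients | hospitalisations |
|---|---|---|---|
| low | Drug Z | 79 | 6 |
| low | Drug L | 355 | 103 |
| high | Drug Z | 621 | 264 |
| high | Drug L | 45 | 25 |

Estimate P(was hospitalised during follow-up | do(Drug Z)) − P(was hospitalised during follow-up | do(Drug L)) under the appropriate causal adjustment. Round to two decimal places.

-0.16

Within every inflammation score level Drug Z has the lower rate, yet pooled Drug L does — Simpson's reversal.
Since inflammation score is a pre-existing factor (not a product of the drug) and it affects the outcome on its own, it is a confounder. The stratified rates, not the pooled rate, identify the causal effect.
Adjusting over the population distribution of inflammation score: 0.395·(0.076−0.290) + 0.605·(0.425−0.556) = -0.163.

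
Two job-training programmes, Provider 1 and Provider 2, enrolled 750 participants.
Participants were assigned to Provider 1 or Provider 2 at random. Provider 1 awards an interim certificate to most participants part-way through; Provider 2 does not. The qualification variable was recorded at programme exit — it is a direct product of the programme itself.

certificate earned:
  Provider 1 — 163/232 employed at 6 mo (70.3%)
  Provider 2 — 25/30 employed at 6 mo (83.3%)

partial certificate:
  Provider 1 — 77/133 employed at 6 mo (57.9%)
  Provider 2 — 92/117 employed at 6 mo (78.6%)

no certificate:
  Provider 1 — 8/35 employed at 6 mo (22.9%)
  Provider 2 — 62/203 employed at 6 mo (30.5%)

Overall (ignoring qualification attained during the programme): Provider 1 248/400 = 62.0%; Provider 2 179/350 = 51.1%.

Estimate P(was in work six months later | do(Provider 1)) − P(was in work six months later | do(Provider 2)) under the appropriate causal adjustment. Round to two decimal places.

Within every qualification attained during the programme level Provider 2 has the higher rate, yet pooled Provider 1 does — Simpson's reversal.
Qualification attained during the programme here is a post-treatment variable shaped by the programme; conditioning on it would introduce bias rather than remove it. The overall comparison is the causal one.
The causal difference is the pooled difference: 0.620 − 0.511 = +0.109.

+0.11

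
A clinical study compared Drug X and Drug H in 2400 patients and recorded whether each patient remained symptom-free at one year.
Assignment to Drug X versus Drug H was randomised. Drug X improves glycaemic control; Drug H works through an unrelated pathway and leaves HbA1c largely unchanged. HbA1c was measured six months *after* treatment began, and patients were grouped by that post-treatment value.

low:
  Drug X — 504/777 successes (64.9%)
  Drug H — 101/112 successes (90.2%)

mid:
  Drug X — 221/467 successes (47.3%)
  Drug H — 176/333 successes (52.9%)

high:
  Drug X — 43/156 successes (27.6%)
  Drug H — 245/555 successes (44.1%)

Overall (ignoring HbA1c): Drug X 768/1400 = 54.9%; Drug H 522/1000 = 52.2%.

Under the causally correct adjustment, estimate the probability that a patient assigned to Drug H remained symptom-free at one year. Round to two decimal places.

0.52

Drug H is higher inside every HbA1c stratum but Drug X is higher in aggregate. Whether to stratify depends on how HbA1c relates to the drug.
HbA1c lies on the pathway drug → HbA1c → outcome, so adjusting for it blocks the indirect effect. For the total causal effect of drug, use the unadjusted pooled rates.
So P(outcome | do(Drug H)) is just the pooled rate for Drug H: 522/1000 = 0.522.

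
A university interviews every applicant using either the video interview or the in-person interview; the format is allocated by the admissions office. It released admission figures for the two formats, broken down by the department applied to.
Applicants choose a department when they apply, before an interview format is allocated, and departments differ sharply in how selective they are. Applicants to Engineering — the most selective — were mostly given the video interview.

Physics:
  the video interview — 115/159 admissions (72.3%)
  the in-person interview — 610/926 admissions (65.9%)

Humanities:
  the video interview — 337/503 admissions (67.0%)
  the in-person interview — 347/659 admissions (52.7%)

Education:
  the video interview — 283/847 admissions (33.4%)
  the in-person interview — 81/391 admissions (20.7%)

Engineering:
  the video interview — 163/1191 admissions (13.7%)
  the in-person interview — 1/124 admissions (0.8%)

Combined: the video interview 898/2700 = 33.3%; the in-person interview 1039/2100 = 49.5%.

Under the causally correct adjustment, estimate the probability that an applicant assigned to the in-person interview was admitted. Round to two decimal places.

0.33

the video interview is higher inside every department stratum but the in-person interview is higher in aggregate. Whether to stratify depends on how department relates to the interview format.
Department differs across interview formats for reasons unrelated to any effect of the interview format itself, and it separately predicts the outcome — a classic confounder. We must compare within department levels.
Standardising the in-person interview to the population department mix: 0.226·610/926 + 0.242·347/659 + 0.258·81/391 + 0.274·1/124 = 0.332.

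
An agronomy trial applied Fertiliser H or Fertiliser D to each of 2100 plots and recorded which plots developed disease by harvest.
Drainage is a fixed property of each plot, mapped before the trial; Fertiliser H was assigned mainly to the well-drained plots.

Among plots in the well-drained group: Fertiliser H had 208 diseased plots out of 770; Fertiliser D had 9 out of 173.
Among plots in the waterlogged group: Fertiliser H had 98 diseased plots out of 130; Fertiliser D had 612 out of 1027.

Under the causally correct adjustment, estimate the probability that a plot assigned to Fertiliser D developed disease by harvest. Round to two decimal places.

0.35

Fertiliser D is lower inside every field drainage stratum but Fertiliser H is lower in aggregate. Whether to stratify depends on how field drainage relates to the fertiliser.
Field drainage differs across fertilisers for reasons unrelated to any effect of the fertiliser itself, and it separately predicts the outcome — a classic confounder. We must compare within field drainage levels.
Standardising Fertiliser D to the population field drainage mix: 0.449·9/173 + 0.551·612/1027 = 0.352.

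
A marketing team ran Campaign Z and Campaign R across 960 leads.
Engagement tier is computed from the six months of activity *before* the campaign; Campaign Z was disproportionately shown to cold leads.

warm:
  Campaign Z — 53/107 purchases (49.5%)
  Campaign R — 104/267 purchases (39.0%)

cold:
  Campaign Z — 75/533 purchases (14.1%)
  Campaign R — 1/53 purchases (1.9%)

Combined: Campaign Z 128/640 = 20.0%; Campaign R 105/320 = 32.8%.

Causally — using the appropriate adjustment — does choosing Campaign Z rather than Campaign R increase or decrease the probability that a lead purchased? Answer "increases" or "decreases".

Engagement tier is set before the campaign has any effect — it is not caused by the campaign — and it independently drives the outcome. That makes it a confounder, so the causal comparison is within engagement tier levels.
Within each level — warm: 49.5% vs 39.0%; cold: 14.1% vs 1.9% — Campaign Z is higher every time.

increases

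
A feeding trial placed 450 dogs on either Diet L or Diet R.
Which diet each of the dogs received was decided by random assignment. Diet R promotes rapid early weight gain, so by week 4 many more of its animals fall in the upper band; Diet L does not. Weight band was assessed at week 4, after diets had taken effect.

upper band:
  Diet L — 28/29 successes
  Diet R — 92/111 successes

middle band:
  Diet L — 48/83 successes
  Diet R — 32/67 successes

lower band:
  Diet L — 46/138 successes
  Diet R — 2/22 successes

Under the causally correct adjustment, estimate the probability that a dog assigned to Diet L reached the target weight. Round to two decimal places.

Week-4 weight band is downstream of the diet. One should not condition on a consequence of treatment, so the overall rates are the right comparison.
So P(outcome | do(Diet L)) is just the pooled rate for Diet L: 122/250 = 0.488.

0.49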